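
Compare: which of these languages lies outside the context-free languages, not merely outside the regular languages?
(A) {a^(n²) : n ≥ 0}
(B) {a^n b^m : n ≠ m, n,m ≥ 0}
(A) {a^(n²) : n ≥ 0}

(A) {a^(n²) : n ≥ 0} requires the CFL pumping lemma.

- {a^n b^m : n ≠ m, n,m ≥ 0} is context-free (but not regular)
  • Can be shown non-regular with the regular pumping lemma
  • After pumping a's, we can make n = m

- {a^(n²) : n ≥ 0} is NOT context-free
  • Requires the CFL pumping lemma to prove
  • Gaps between squares grow unboundedly

The CFL pumping lemma is "stronger" in that it can prove non-membership
in the larger class of context-free languages.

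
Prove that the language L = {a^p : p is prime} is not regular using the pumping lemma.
Assume for contradiction that L is regular, and let p ≥ 1 be the pumping length given by the pumping lemma.
Choose a prime q with q ≥ p (one exists because there are infinitely many primes) and let s = a^q. Then s ∈ L and |s| = q ≥ p.
By the pumping lemma, s = xyz for some x, y, z with |xy| ≤ p, |y| ≥ 1, and xy^i z ∈ L for every i ≥ 0.
Here y = a^k for some k with 1 ≤ k ≤ p, and xy^i z = a^(q + (i − 1)k) for every i ≥ 0.

Take i = q + 1: |xy^(q+1) z| = q + qk = q(k + 1).
Both factors satisfy q ≥ 2 and k + 1 ≥ 2, so q(k + 1) is composite, and xy^(q+1) z ∉ L.

This contradicts the pumping lemma, which requires xy^i z ∈ L for all i ≥ 0.
Hence L = {a^p : p is prime} is not regular. ∎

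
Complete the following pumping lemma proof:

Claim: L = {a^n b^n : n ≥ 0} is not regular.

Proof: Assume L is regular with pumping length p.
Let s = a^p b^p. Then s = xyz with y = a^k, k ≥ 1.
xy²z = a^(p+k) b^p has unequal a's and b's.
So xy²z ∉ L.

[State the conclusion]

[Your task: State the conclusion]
This contradicts the pumping lemma for regular languages,
which guarantees xy^i z ∈ L for all i ≥ 0.

Since our assumption that L is regular leads to a contradiction,
we conclude that L = {a^n b^n : n ≥ 0} is NOT regular. ∎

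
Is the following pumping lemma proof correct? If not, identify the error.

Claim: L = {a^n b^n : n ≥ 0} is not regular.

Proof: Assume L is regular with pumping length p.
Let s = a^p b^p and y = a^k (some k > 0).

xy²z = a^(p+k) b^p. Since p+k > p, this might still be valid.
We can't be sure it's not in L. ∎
The proof is INCORRECT.

Error: The conclusion is wrong.
xy²z = a^(p+k) b^p is definitely NOT in L because the number of a's (p+k) ≠ number of b's (p).
The proof incorrectly doubts what is actually a valid contradiction.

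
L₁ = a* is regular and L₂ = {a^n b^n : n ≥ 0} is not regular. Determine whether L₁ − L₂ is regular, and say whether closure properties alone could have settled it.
Yes — L₁ − L₂ is regular.

The only string of a* that lies in {a^n b^n} is ε, so L₁ − L₂ = a* − {ε} = a⁺ = aa*, which is regular.

Note that the bare facts "L₁ regular, L₂ non-regular" do not settle the question by themselves: the closure of regular languages under ∪, ∩, complement and difference applies only when BOTH operands are regular. With a non-regular operand the result can come out regular or non-regular depending on the specific languages, so one has to work out L₁ − L₂ for this particular pair, as above.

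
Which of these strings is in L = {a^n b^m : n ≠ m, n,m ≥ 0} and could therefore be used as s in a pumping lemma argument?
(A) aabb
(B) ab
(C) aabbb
(C) aabbb

The pumping lemma is applied to a string s that lies in L, so first check membership of each option:
- (A) aabb = a^2 b^2 has n = m = 2, so it is not in L ✗
- (B) ab = a^1 b^1 has n = m = 1, so it is not in L ✗
- (C) aabbb = a^2 b^3 with 2 ≠ 3, so it is in L ✓

Only (C) aabbb is in L, so it is the only candidate that could play the role of s.
(In a complete proof one picks s in terms of the pumping length p so that |s| ≥ p is guaranteed; a fixed string like aabbb illustrates the shape of such an s.)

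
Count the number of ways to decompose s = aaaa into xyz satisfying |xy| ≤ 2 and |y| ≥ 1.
3

For s = 'aaaa' with pumping length p = 2:

Constraints: |xy| ≤ 2, |y| > 0

Valid decompositions (|xy| ≤ p, |y| ≥ 1):
  • x='', y='a', z='aaa'
  • x='a', y='a', z='aa'
  • x='', y='aa', z='aa'

Total count: 3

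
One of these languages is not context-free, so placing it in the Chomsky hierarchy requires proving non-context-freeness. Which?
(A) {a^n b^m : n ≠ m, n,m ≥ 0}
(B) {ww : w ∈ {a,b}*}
(B) {ww : w ∈ {a,b}*}

(B) {ww : w ∈ {a,b}*} requires the CFL pumping lemma.

- {a^n b^m : n ≠ m, n,m ≥ 0} is context-free (but not regular)
  • Can be shown non-regular with the regular pumping lemma
  • After pumping a's, we can make n = m

- {ww : w ∈ {a,b}*} is NOT context-free
  • Requires the CFL pumping lemma to prove
  • Cannot verify equality of two arbitrary substrings

The CFL pumping lemma is "stronger" in that it can prove non-membership
in the larger class of context-free languages.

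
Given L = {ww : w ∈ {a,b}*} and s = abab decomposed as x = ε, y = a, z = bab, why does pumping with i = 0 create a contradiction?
xy⁰z = bab ∉ L

Pumping with i = 0 replaces y = a by y⁰ = ε:
- Original: s = xyz = abab; abab splits into halves ab · ab, which are equal, so it is in L (w = ab)
- Pumped: xy⁰z = ε · ε · bab = bab
- bab has odd length 3, so it cannot be written as ww and is not in L

The pumping lemma would require xy⁰z ∈ L, so this decomposition yields a contradiction.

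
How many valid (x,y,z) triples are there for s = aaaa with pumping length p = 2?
3

For s = 'aaaa' with pumping length p = 2:

Constraints: |xy| ≤ 2, |y| > 0

Valid decompositions (|xy| ≤ p, |y| ≥ 1):
  • x='', y='a', z='aaa'
  • x='a', y='a', z='aa'
  • x='', y='aa', z='aa'

Total count: 3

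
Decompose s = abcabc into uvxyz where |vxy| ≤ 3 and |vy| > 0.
u='ab', v='c', x='a', y='b', z='c'

For s = abcabc with pumping length p = 3:

One valid decomposition:
- u = 'ab'
- v = 'c'
- x = 'a'
- y = 'b'
- z = 'c'

Verification:
- uvxyz = 'ab' + 'c' + 'a' + 'b' + 'c' = abcabc ✓
- |vxy| = |'cab'| = 3 ≤ 3 ✓
- |vy| = |'cb'| = 2 > 0 ✓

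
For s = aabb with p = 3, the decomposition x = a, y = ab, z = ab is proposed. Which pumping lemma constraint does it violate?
Violated: xyz = s

The decomposition x = a, y = ab, z = ab for s = aabb with p = 3
violates the constraint: xyz = s

xyz = 'a' + 'ab' + 'ab' = 'aabab' ≠ 'aabb' = s. The decomposition doesn't reconstruct s.

Pumping lemma constraints:
1. xyz = s (decomposition is valid)
2. |xy| ≤ p
3. |y| > 0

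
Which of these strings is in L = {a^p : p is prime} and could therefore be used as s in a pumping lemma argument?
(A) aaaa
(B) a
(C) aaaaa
(C) aaaaa

The pumping lemma is applied to a string s that lies in L, so first check membership of each option:
- (A) aaaa has length 4 = 2 × 2, which is not prime, so it is not in L ✗
- (B) a has length 1, which is not prime, so it is not in L ✗
- (C) aaaaa has length 5, which is prime, so it is in L ✓

Only (C) aaaaa is in L, so it is the only candidate that could play the role of s.
(In a complete proof one picks s in terms of the pumping length p so that |s| ≥ p is guaranteed; a fixed string like aaaaa illustrates the shape of such an s.)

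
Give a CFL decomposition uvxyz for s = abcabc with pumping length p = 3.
u='ab', v='c', x='a', y='b', z='c'

For s = abcabc with pumping length p = 3:

One valid decomposition:
- u = 'ab'
- v = 'c'
- x = 'a'
- y = 'b'
- z = 'c'

Verification:
- uvxyz = 'ab' + 'c' + 'a' + 'b' + 'c' = abcabc ✓
- |vxy| = |'cab'| = 3 ≤ 3 ✓
- |vy| = |'cb'| = 2 > 0 ✓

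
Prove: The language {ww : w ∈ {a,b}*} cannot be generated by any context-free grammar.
Assume for contradiction that L is context-free, and let p ≥ 1 be the pumping length given by the pumping lemma for CFLs.
Choose s = a^p b^p a^p b^p. Then s ∈ L (take w = a^p b^p) and |s| = 4p ≥ p.
By the CFL pumping lemma, s = uvxyz for some u, v, x, y, z with |vxy| ≤ p, |vy| ≥ 1, and uv^i xy^i z ∈ L for every i ≥ 0.

Write s as four blocks A₁ B₁ A₂ B₂ with A₁ = A₂ = a^p and B₁ = B₂ = b^p. Since |vxy| ≤ p, the window vxy lies inside at most two adjacent blocks. Take i = 0 and let t = uxz, so |t| = 4p − |vy| with 1 ≤ |vy| ≤ p. If |t| is odd, t ∉ L immediately, so assume |vy| is even (hence |vy| ≥ 2) and |t|/2 = 2p − |vy|/2, which satisfies p ≤ |t|/2 ≤ 2p − 1.

Case 1 (vxy inside A₁B₁): t = a^(p−j) b^(p−l) a^p b^p with j + l = |vy|. The second half of t has length < 2p, so it is a suffix of the trailing a^p b^p and ends in b; the first half is a^(p−j) b^(p−l) a^((j+l)/2), which ends in a because (j+l)/2 ≥ 1. The halves differ, so t ∉ L.

Case 2 (vxy inside B₁A₂, straddling the middle): t = a^p b^(p−j) a^(p−l) b^p with j + l = |vy|. If t = ww, then w is a prefix of t of length ≥ p, so w begins with a^p; and w is a suffix of t of length ≥ p, so w ends with b^p. That forces |w| ≥ 2p, contradicting |w| = |t|/2 ≤ 2p − 1. So t ∉ L.

Case 3 (vxy inside A₂B₂): t = a^p b^p a^(p−j) b^(p−l) with j + l = |vy|. The first half of t is a prefix of a^p b^p, so it begins with a; the second half is b^((j+l)/2) a^(p−j) b^(p−l), which begins with b. The halves differ, so t ∉ L.

In every case uv⁰xy⁰z = uxz ∉ L.

This contradicts the CFL pumping lemma, which requires uv^i xy^i z ∈ L for all i ≥ 0.
Hence L = {ww : w ∈ {a,b}*} is not context-free. ∎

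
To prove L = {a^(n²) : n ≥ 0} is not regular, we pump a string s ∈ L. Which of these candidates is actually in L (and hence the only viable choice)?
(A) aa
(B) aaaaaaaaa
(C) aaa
(B) aaaaaaaaa

The pumping lemma is applied to a string s that lies in L, so first check membership of each option:
- (A) aa has length 2, strictly between 1² = 1 and 2² = 4, so it is not in L ✗
- (B) aaaaaaaaa has length 9 = 3², a perfect square, so it is in L ✓
- (C) aaa has length 3, strictly between 1² = 1 and 2² = 4, so it is not in L ✗

Only (B) aaaaaaaaa is in L, so it is the only candidate that could play the role of s.
(In a complete proof one picks s in terms of the pumping length p so that |s| ≥ p is guaranteed; a fixed string like aaaaaaaaa illustrates the shape of such an s.)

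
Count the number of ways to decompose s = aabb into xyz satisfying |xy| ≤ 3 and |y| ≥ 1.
6

For s = 'aabb' with pumping length p = 3:

Constraints: |xy| ≤ 3, |y| > 0

Valid decompositions (|xy| ≤ p, |y| ≥ 1):
  • x='', y='a', z='abb'
  • x='a', y='a', z='bb'
  • x='', y='aa', z='bb'
  • x='aa', y='b', z='b'
  • x='a', y='ab', z='b'
  • x='', y='aab', z='b'

Total count: 6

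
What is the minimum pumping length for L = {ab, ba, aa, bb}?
p = 3

For a finite language L, the pumping lemma holds vacuously if p > max|s| for s ∈ L.

The longest string in L = {ab, ba, aa, bb} has length 2.
If p = 3, then no string s ∈ L has |s| ≥ p, so the condition is vacuously true.

The minimum pumping length is p = 3.

Why no smaller p works: for any p ≤ 2, the longest string s ∈ L has |s| = 2 ≥ p, so it would
have to be pumpable; but pumping up (i = 2, 3, ...) produces ever longer strings, which cannot all lie in the
finite language L. So the pumping property fails for every p ≤ 2.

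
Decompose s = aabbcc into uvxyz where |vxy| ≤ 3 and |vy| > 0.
u='aa', v='b', x='b', y='c', z='c'

For s = aabbcc with pumping length p = 3:

One valid decomposition:
- u = 'aa'
- v = 'b'
- x = 'b'
- y = 'c'
- z = 'c'

Verification:
- uvxyz = 'aa' + 'b' + 'b' + 'c' + 'c' = aabbcc ✓
- |vxy| = |'bbc'| = 3 ≤ 3 ✓
- |vy| = |'bc'| = 2 > 0 ✓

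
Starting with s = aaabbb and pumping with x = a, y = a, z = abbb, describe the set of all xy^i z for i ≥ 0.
{xy^i z : i ≥ 0} = {a^(2+i) b^3 : i ≥ 0} = {aabbb, aaabbb, aaaabbb, ...}

With x = a, y = a, z = abbb: Starting with aaabbb and pumping the second 'a', we get strings with 2+i a's followed by 3 b's for i = 0, 1, 2, ...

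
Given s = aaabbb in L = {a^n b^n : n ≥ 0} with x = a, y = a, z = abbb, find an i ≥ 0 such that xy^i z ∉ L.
i = 0

xy⁰z = a · ε · abbb = aabbb; aabbb has 2 a's and 3 b's; 2 ≠ 3, so it is not in L.
(Other choices also work, e.g. i = 2, 3; only i = 1 is guaranteed to stay in L since xy¹z = s.)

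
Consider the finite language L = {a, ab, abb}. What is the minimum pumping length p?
p = 4

For a finite language L, the pumping lemma holds vacuously if p > max|s| for s ∈ L.

The longest string in L = {a, ab, abb} has length 3.
If p = 4, then no string s ∈ L has |s| ≥ p, so the condition is vacuously true.

The minimum pumping length is p = 4.

Why no smaller p works: for any p ≤ 3, the longest string s ∈ L has |s| = 3 ≥ p, so it would
have to be pumpable; but pumping up (i = 2, 3, ...) produces ever longer strings, which cannot all lie in the
finite language L. So the pumping property fails for every p ≤ 3.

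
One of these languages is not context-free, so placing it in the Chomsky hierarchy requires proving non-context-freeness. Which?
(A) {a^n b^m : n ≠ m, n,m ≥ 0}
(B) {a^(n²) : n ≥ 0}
(B) {a^(n²) : n ≥ 0}

(B) {a^(n²) : n ≥ 0} requires the CFL pumping lemma.

- {a^n b^m : n ≠ m, n,m ≥ 0} is context-free (but not regular)
  • Can be shown non-regular with the regular pumping lemma
  • After pumping a's, we can make n = m

- {a^(n²) : n ≥ 0} is NOT context-free
  • Requires the CFL pumping lemma to prove
  • Gaps between squares grow unboundedly

The CFL pumping lemma is "stronger" in that it can prove non-membership
in the larger class of context-free languages.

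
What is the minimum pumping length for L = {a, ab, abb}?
p = 4

For a finite language L, the pumping lemma holds vacuously if p > max|s| for s ∈ L.

The longest string in L = {a, ab, abb} has length 3.
If p = 4, then no string s ∈ L has |s| ≥ p, so the condition is vacuously true.

The minimum pumping length is p = 4.

Why no smaller p works: for any p ≤ 3, the longest string s ∈ L has |s| = 3 ≥ p, so it would
have to be pumpable; but pumping up (i = 2, 3, ...) produces ever longer strings, which cannot all lie in the
finite language L. So the pumping property fails for every p ≤ 3.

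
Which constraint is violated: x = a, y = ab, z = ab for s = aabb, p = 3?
Violated: xyz = s

The decomposition x = a, y = ab, z = ab for s = aabb with p = 3
violates the constraint: xyz = s

xyz = 'a' + 'ab' + 'ab' = 'aabab' ≠ 'aabb' = s. The decomposition doesn't reconstruct s.

Pumping lemma constraints:
1. xyz = s (decomposition is valid)
2. |xy| ≤ p
3. |y| > 0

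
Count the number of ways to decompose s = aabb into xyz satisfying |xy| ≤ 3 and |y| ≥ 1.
6

For s = 'aabb' with pumping length p = 3:

Constraints: |xy| ≤ 3, |y| > 0

Valid decompositions (|xy| ≤ p, |y| ≥ 1):
  • x='', y='a', z='abb'
  • x='a', y='a', z='bb'
  • x='', y='aa', z='bb'
  • x='aa', y='b', z='b'
  • x='a', y='ab', z='b'
  • x='', y='aab', z='b'

Total count: 6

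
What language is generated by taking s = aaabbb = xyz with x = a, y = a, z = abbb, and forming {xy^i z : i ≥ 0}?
{xy^i z : i ≥ 0} = {a^(2+i) b^3 : i ≥ 0} = {aabbb, aaabbb, aaaabbb, ...}

With x = a, y = a, z = abbb: Starting with aaabbb and pumping the second 'a', we get strings with 2+i a's followed by 3 b's for i = 0, 1, 2, ...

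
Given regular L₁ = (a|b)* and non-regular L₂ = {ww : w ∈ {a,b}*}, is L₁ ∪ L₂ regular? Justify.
Yes — L₁ ∪ L₂ is regular.

{ww} ⊆ (a|b)*, so L₁ ∪ L₂ = (a|b)*, which is regular.

Note that the bare facts "L₁ regular, L₂ non-regular" do not settle the question by themselves: the closure of regular languages under ∪, ∩, complement and difference applies only when BOTH operands are regular. With a non-regular operand the result can come out regular or non-regular depending on the specific languages, so one has to work out L₁ ∪ L₂ for this particular pair, as above.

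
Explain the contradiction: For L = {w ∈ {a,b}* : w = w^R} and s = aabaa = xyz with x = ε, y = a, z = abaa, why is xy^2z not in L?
xy²z = aaabaa ∉ L

Pumping with i = 2 replaces y = a by y² = aa:
- Original: s = xyz = aabaa; aabaa reversed is aabaa, the same string, so it is a palindrome and is in L
- Pumped: xy²z = ε · aa · abaa = aaabaa
- aaabaa reversed is aabaaa ≠ aaabaa, so it is not a palindrome and is not in L

The pumping lemma would require xy²z ∈ L, so this decomposition yields a contradiction.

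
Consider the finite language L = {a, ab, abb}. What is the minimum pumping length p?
p = 4

For a finite language L, the pumping lemma holds vacuously if p > max|s| for s ∈ L.

The longest string in L = {a, ab, abb} has length 3.
If p = 4, then no string s ∈ L has |s| ≥ p, so the condition is vacuously true.

The minimum pumping length is p = 4.

Why no smaller p works: for any p ≤ 3, the longest string s ∈ L has |s| = 3 ≥ p, so it would
have to be pumpable; but pumping up (i = 2, 3, ...) produces ever longer strings, which cannot all lie in the
finite language L. So the pumping property fails for every p ≤ 3.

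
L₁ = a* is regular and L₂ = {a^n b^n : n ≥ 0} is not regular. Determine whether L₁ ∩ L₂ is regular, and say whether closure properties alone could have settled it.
Yes — L₁ ∩ L₂ is regular.

A string of a* contains no b's, and the only string of {a^n b^n} with no b's is ε (n = 0). So L₁ ∩ L₂ = {ε}, a finite language, which is regular.

Note that the bare facts "L₁ regular, L₂ non-regular" do not settle the question by themselves: the closure of regular languages under ∪, ∩, complement and difference applies only when BOTH operands are regular. With a non-regular operand the result can come out regular or non-regular depending on the specific languages, so one has to work out L₁ ∩ L₂ for this particular pair, as above.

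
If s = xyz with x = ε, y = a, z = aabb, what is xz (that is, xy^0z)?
aabb

Given x = '', y = 'a', z = 'aabb' and i = 0:

xy^0z = x + y·y·...·y (0 times) + z
       = '' + 'a'^0 + 'aabb'
       = '' + '' + 'aabb'
       = 'aabb'

The pumped string is 'aabb' with length 4.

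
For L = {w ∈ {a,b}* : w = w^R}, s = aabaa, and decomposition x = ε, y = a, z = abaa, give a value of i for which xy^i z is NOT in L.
i = 2

xy²z = ε · aa · abaa = aaabaa; aaabaa reversed is aabaaa ≠ aaabaa, so it is not a palindrome and is not in L.
(Other choices also work, e.g. i = 0, 3; only i = 1 is guaranteed to stay in L since xy¹z = s.)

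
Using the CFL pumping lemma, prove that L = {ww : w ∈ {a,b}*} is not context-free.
Assume for contradiction that L is context-free, and let p ≥ 1 be the pumping length given by the pumping lemma for CFLs.
Choose s = a^p b^p a^p b^p. Then s ∈ L (take w = a^p b^p) and |s| = 4p ≥ p.
By the CFL pumping lemma, s = uvxyz for some u, v, x, y, z with |vxy| ≤ p, |vy| ≥ 1, and uv^i xy^i z ∈ L for every i ≥ 0.

Write s as four blocks A₁ B₁ A₂ B₂ with A₁ = A₂ = a^p and B₁ = B₂ = b^p. Since |vxy| ≤ p, the window vxy lies inside at most two adjacent blocks. Take i = 0 and let t = uxz, so |t| = 4p − |vy| with 1 ≤ |vy| ≤ p. If |t| is odd, t ∉ L immediately, so assume |vy| is even (hence |vy| ≥ 2) and |t|/2 = 2p − |vy|/2, which satisfies p ≤ |t|/2 ≤ 2p − 1.

Case 1 (vxy inside A₁B₁): t = a^(p−j) b^(p−l) a^p b^p with j + l = |vy|. The second half of t has length < 2p, so it is a suffix of the trailing a^p b^p and ends in b; the first half is a^(p−j) b^(p−l) a^((j+l)/2), which ends in a because (j+l)/2 ≥ 1. The halves differ, so t ∉ L.

Case 2 (vxy inside B₁A₂, straddling the middle): t = a^p b^(p−j) a^(p−l) b^p with j + l = |vy|. If t = ww, then w is a prefix of t of length ≥ p, so w begins with a^p; and w is a suffix of t of length ≥ p, so w ends with b^p. That forces |w| ≥ 2p, contradicting |w| = |t|/2 ≤ 2p − 1. So t ∉ L.

Case 3 (vxy inside A₂B₂): t = a^p b^p a^(p−j) b^(p−l) with j + l = |vy|. The first half of t is a prefix of a^p b^p, so it begins with a; the second half is b^((j+l)/2) a^(p−j) b^(p−l), which begins with b. The halves differ, so t ∉ L.

In every case uv⁰xy⁰z = uxz ∉ L.

This contradicts the CFL pumping lemma, which requires uv^i xy^i z ∈ L for all i ≥ 0.
Hence L = {ww : w ∈ {a,b}*} is not context-free. ∎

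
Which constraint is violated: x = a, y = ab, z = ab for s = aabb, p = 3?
Violated: xyz = s

The decomposition x = a, y = ab, z = ab for s = aabb with p = 3
violates the constraint: xyz = s

xyz = 'a' + 'ab' + 'ab' = 'aabab' ≠ 'aabb' = s. The decomposition doesn't reconstruct s.

Pumping lemma constraints:
1. xyz = s (decomposition is valid)
2. |xy| ≤ p
3. |y| > 0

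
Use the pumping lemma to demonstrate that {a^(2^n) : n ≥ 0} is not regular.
Assume for contradiction that L is regular, and let p ≥ 1 be the pumping length given by the pumping lemma.
Choose s = a^(2^p). Then s ∈ L and |s| = 2^p ≥ p.
By the pumping lemma, s = xyz for some x, y, z with |xy| ≤ p, |y| ≥ 1, and xy^i z ∈ L for every i ≥ 0.
Here y = a^k for some k with 1 ≤ k ≤ |xy| ≤ p, and p < 2^p.

Take i = 2: |xy²z| = 2^p + k.
Now 2^p < 2^p + k ≤ 2^p + p < 2^p + 2^p = 2^(p+1).
So |xy²z| lies strictly between the consecutive powers of two 2^p and 2^(p+1), hence is not a power of 2, and xy²z ∉ L.

This contradicts the pumping lemma, which requires xy^i z ∈ L for all i ≥ 0.
Hence L = {a^(2^n) : n ≥ 0} is not regular. ∎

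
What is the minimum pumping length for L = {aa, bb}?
p = 3

For a finite language L, the pumping lemma holds vacuously if p > max|s| for s ∈ L.

The longest string in L = {aa, bb} has length 2.
If p = 3, then no string s ∈ L has |s| ≥ p, so the condition is vacuously true.

The minimum pumping length is p = 3.

Why no smaller p works: for any p ≤ 2, the longest string s ∈ L has |s| = 2 ≥ p, so it would
have to be pumpable; but pumping up (i = 2, 3, ...) produces ever longer strings, which cannot all lie in the
finite language L. So the pumping property fails for every p ≤ 2.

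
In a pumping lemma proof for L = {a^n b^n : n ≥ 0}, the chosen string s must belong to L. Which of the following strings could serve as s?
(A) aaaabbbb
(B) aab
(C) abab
(A) aaaabbbb

The pumping lemma is applied to a string s that lies in L, so first check membership of each option:
- (A) aaaabbbb = a^4 b^4 has equal counts (4 = 4), so it is in L ✓
- (B) aab has 2 a's and 1 b's; 2 ≠ 1, so it is not in L ✗
- (C) abab has an a after a b, so it is not of the form a^n b^n and is not in L ✗

Only (A) aaaabbbb is in L, so it is the only candidate that could play the role of s.
(In a complete proof one picks s in terms of the pumping length p so that |s| ≥ p is guaranteed; a fixed string like aaaabbbb illustrates the shape of such an s.)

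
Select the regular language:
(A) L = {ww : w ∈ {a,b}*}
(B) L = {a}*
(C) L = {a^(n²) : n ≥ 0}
(B) {a}*

(B) L = {a}* is regular.

This can be recognized by a finite automaton (DFA/NFA).
Regular expressions like {a}* define regular languages.

The other choices are not regular:
- {a^(n²) : n ≥ 0}: After pumping, length is no longer a perfect square
- {ww : w ∈ {a,b}*}: After pumping, the two halves no longer match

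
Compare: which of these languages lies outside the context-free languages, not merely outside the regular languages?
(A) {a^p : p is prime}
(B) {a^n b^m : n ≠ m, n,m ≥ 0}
(A) {a^p : p is prime}

(A) {a^p : p is prime} requires the CFL pumping lemma.

- {a^n b^m : n ≠ m, n,m ≥ 0} is context-free (but not regular)
  • Can be shown non-regular with the regular pumping lemma
  • After pumping a's, we can make n = m

- {a^p : p is prime} is NOT context-free
  • Requires the CFL pumping lemma to prove
  • The CFL pumping lemma also fails because prime gaps are unbounded

The CFL pumping lemma is "stronger" in that it can prove non-membership
in the larger class of context-free languages.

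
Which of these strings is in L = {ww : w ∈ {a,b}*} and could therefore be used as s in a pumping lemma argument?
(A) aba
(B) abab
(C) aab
(B) abab

The pumping lemma is applied to a string s that lies in L, so first check membership of each option:
- (A) aba has odd length 3, so it cannot be written as ww and is not in L ✗
- (B) abab splits into halves ab · ab, which are equal, so it is in L (w = ab) ✓
- (C) aab has odd length 3, so it cannot be written as ww and is not in L ✗

Only (B) abab is in L, so it is the only candidate that could play the role of s.
(In a complete proof one picks s in terms of the pumping length p so that |s| ≥ p is guaranteed; a fixed string like abab illustrates the shape of such an s.)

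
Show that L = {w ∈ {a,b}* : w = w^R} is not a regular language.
Assume for contradiction that L is regular, and let p ≥ 1 be the pumping length given by the pumping lemma.
Choose s = a^p b a^p. Then s ∈ L (it reads the same in both directions) and |s| = 2p + 1 ≥ p.
By the pumping lemma, s = xyz for some x, y, z with |xy| ≤ p, |y| ≥ 1, and xy^i z ∈ L for every i ≥ 0.
Since |xy| ≤ p and the first p symbols of s are all a's, y = a^k for some k with 1 ≤ k ≤ p.

Take i = 2: xy²z = a^(p + k) b a^p.
Its reversal is a^p b a^(p + k). These differ because the block of a's before the unique b has length p + k in one and p in the other, and p + k ≠ p since k ≥ 1. So xy²z is not a palindrome, i.e. xy²z ∉ L.

This contradicts the pumping lemma, which requires xy^i z ∈ L for all i ≥ 0.
Hence L = {w ∈ {a,b}* : w = w^R} is not regular. ∎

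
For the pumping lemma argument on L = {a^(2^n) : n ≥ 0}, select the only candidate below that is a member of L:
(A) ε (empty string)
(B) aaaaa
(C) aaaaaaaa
(C) aaaaaaaa

The pumping lemma is applied to a string s that lies in L, so first check membership of each option:
- (A) ε has length 0, which is not a power of 2, so it is not in L ✗
- (B) aaaaa has length 5, strictly between 2^2 = 4 and 2^3 = 8, so it is not in L ✗
- (C) aaaaaaaa has length 8 = 2^3, so it is in L ✓

Only (C) aaaaaaaa is in L, so it is the only candidate that could play the role of s.
(In a complete proof one picks s in terms of the pumping length p so that |s| ≥ p is guaranteed; a fixed string like aaaaaaaa illustrates the shape of such an s.)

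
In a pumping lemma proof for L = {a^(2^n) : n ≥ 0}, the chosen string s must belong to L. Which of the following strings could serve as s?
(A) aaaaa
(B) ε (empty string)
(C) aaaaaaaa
(C) aaaaaaaa

The pumping lemma is applied to a string s that lies in L, so first check membership of each option:
- (A) aaaaa has length 5, strictly between 2^2 = 4 and 2^3 = 8, so it is not in L ✗
- (B) ε has length 0, which is not a power of 2, so it is not in L ✗
- (C) aaaaaaaa has length 8 = 2^3, so it is in L ✓

Only (C) aaaaaaaa is in L, so it is the only candidate that could play the role of s.
(In a complete proof one picks s in terms of the pumping length p so that |s| ≥ p is guaranteed; a fixed string like aaaaaaaa illustrates the shape of such an s.)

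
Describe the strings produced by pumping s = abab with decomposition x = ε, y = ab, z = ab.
{xy^i z : i ≥ 0} = {(ab)^(i+1) : i ≥ 0} = {ab, abab, ababab, ...}

With x = ε, y = ab, z = ab: Pumping 'ab' gives strings of alternating a's and b's.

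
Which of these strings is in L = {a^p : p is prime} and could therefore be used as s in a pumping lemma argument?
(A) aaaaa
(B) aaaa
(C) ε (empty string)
(A) aaaaa

The pumping lemma is applied to a string s that lies in L, so first check membership of each option:
- (A) aaaaa has length 5, which is prime, so it is in L ✓
- (B) aaaa has length 4 = 2 × 2, which is not prime, so it is not in L ✗
- (C) ε has length 0, which is not prime, so it is not in L ✗

Only (A) aaaaa is in L, so it is the only candidate that could play the role of s.
(In a complete proof one picks s in terms of the pumping length p so that |s| ≥ p is guaranteed; a fixed string like aaaaa illustrates the shape of such an s.)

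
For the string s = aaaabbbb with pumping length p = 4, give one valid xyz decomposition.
x = 'aa', y = 'a', z = 'abbbb'

For s = aaaabbbb and p = 4, one valid decomposition is:
- x = 'aa' (length 2)
- y = 'a' (length 1)
- z = 'abbbb' (length 5)

Verification:
- xyz = 'aa' + 'a' + 'abbbb' = aaaabbbb ✓
- |xy| = 3 ≤ 4 ✓
- |y| = 1 > 0 ✓

All pumping lemma constraints are satisfied.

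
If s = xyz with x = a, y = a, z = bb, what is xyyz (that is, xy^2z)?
aaabb

Given x = 'a', y = 'a', z = 'bb' and i = 2:

xy^2z = x + y·y·...·y (2 times) + z
       = 'a' + 'a'^2 + 'bb'
       = 'a' + 'aa' + 'bb'
       = 'aaabb'

The pumped string is 'aaabb' with length 5.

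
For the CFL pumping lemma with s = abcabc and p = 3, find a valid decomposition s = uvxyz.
u='ab', v='c', x='a', y='b', z='c'

For s = abcabc with pumping length p = 3:

One valid decomposition:
- u = 'ab'
- v = 'c'
- x = 'a'
- y = 'b'
- z = 'c'

Verification:
- uvxyz = 'ab' + 'c' + 'a' + 'b' + 'c' = abcabc ✓
- |vxy| = |'cab'| = 3 ≤ 3 ✓
- |vy| = |'cb'| = 2 > 0 ✓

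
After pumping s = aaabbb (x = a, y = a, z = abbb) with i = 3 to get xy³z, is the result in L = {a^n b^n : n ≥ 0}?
No

xy³z = a · aaa · abbb = aaaaabbb.
aaaaabbb has 5 a's and 3 b's; 5 ≠ 3, so it is not in L.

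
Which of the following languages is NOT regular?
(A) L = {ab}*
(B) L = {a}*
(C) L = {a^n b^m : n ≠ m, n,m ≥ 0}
(C) {a^n b^m : n ≠ m, n,m ≥ 0}

(C) L = {a^n b^m : n ≠ m, n,m ≥ 0} is NOT regular.

The pumping lemma can be used to prove this:
After pumping a's, we can make n = m

The other languages are regular because they can be recognized by finite automata.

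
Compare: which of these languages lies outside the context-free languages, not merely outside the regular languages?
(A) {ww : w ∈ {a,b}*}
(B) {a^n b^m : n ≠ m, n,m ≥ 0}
(A) {ww : w ∈ {a,b}*}

(A) {ww : w ∈ {a,b}*} requires the CFL pumping lemma.

- {a^n b^m : n ≠ m, n,m ≥ 0} is context-free (but not regular)
  • Can be shown non-regular with the regular pumping lemma
  • After pumping a's, we can make n = m

- {ww : w ∈ {a,b}*} is NOT context-free
  • Requires the CFL pumping lemma to prove
  • Cannot verify equality of two arbitrary substrings

The CFL pumping lemma is "stronger" in that it can prove non-membership
in the larger class of context-free languages.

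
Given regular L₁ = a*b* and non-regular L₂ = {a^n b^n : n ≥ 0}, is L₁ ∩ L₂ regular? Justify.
No — L₁ ∩ L₂ is not regular.

Every string a^n b^n already lies in a*b*, so L₁ ∩ L₂ = {a^n b^n : n ≥ 0} = L₂ itself, which is the standard non-regular language (pump s = a^p b^p).

Note that the bare facts "L₁ regular, L₂ non-regular" do not settle the question by themselves: the closure of regular languages under ∪, ∩, complement and difference applies only when BOTH operands are regular. With a non-regular operand the result can come out regular or non-regular depending on the specific languages, so one has to work out L₁ ∩ L₂ for this particular pair, as above.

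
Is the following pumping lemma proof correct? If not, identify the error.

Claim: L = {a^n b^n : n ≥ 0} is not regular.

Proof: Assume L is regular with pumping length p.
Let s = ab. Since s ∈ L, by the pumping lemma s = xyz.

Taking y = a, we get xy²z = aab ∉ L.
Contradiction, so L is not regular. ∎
The proof is INCORRECT.

Error: The string s = ab may be shorter than p.
The pumping lemma only applies to strings with |s| ≥ p, and p is not under our control.
We must choose s in terms of p, e.g. s = a^p b^p, to ensure |s| ≥ p.
(The proof also fixes one particular y; a valid argument must handle every decomposition with |xy| ≤ p and |y| ≥ 1 — for s = a^p b^p this forces y = a^k, and then xy²z = a^(p+k) b^p ∉ L.)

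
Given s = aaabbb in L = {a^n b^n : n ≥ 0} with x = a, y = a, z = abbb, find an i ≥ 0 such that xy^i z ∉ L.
i = 0

xy⁰z = a · ε · abbb = aabbb; aabbb has 2 a's and 3 b's; 2 ≠ 3, so it is not in L.
(Other choices also work, e.g. i = 2, 3; only i = 1 is guaranteed to stay in L since xy¹z = s.)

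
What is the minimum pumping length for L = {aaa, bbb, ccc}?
p = 4

For a finite language L, the pumping lemma holds vacuously if p > max|s| for s ∈ L.

The longest string in L = {aaa, bbb, ccc} has length 3.
If p = 4, then no string s ∈ L has |s| ≥ p, so the condition is vacuously true.

The minimum pumping length is p = 4.

Why no smaller p works: for any p ≤ 3, the longest string s ∈ L has |s| = 3 ≥ p, so it would
have to be pumpable; but pumping up (i = 2, 3, ...) produces ever longer strings, which cannot all lie in the
finite language L. So the pumping property fails for every p ≤ 3.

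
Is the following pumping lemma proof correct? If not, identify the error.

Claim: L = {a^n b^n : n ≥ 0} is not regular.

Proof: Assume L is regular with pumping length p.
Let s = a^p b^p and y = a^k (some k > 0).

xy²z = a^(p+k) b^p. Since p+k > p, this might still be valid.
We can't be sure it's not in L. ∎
The proof is INCORRECT.

Error: The conclusion is wrong.
xy²z = a^(p+k) b^p is definitely NOT in L because the number of a's (p+k) ≠ number of b's (p).
The proof incorrectly doubts what is actually a valid contradiction.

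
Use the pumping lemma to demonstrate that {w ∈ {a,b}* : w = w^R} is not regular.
Assume for contradiction that L is regular, and let p ≥ 1 be the pumping length given by the pumping lemma.
Choose s = a^p b a^p. Then s ∈ L (it reads the same in both directions) and |s| = 2p + 1 ≥ p.
By the pumping lemma, s = xyz for some x, y, z with |xy| ≤ p, |y| ≥ 1, and xy^i z ∈ L for every i ≥ 0.
Since |xy| ≤ p and the first p symbols of s are all a's, y = a^k for some k with 1 ≤ k ≤ p.

Take i = 2: xy²z = a^(p + k) b a^p.
Its reversal is a^p b a^(p + k). These differ because the block of a's before the unique b has length p + k in one and p in the other, and p + k ≠ p since k ≥ 1. So xy²z is not a palindrome, i.e. xy²z ∉ L.

This contradicts the pumping lemma, which requires xy^i z ∈ L for all i ≥ 0.
Hence L = {w ∈ {a,b}* : w = w^R} is not regular. ∎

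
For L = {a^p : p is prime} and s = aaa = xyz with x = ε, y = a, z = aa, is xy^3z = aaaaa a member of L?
Yes

xy³z = ε · aaa · aa = aaaaa.
aaaaa has length 5, which is prime, so it is in L.
(A single pumped string landing in L is not a contradiction by itself; a non-regularity proof needs some i for which xy^i z ∉ L, for every admissible decomposition.)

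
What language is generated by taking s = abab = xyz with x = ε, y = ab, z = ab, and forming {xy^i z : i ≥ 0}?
{xy^i z : i ≥ 0} = {(ab)^(i+1) : i ≥ 0} = {ab, abab, ababab, ...}

With x = ε, y = ab, z = ab: Pumping 'ab' gives strings of alternating a's and b's.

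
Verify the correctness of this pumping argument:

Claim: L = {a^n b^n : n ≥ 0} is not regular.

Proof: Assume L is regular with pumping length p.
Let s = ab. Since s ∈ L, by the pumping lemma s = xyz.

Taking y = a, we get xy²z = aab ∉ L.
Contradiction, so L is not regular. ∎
The proof is INCORRECT.

Error: The string s = ab may be shorter than p.
The pumping lemma only applies to strings with |s| ≥ p, and p is not under our control.
We must choose s in terms of p, e.g. s = a^p b^p, to ensure |s| ≥ p.
(The proof also fixes one particular y; a valid argument must handle every decomposition with |xy| ≤ p and |y| ≥ 1 — for s = a^p b^p this forces y = a^k, and then xy²z = a^(p+k) b^p ∉ L.)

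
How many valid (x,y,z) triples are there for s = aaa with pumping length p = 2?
3

For s = 'aaa' with pumping length p = 2:

Constraints: |xy| ≤ 2, |y| > 0

Valid decompositions (|xy| ≤ p, |y| ≥ 1):
  • x='', y='a', z='aa'
  • x='a', y='a', z='a'
  • x='', y='aa', z='a'

Total count: 3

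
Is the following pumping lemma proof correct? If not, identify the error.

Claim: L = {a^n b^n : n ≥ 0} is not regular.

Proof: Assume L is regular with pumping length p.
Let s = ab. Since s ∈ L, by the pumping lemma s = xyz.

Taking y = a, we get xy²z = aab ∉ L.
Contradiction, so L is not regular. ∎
The proof is INCORRECT.

Error: The string s = ab may be shorter than p.
The pumping lemma only applies to strings with |s| ≥ p, and p is not under our control.
We must choose s in terms of p, e.g. s = a^p b^p, to ensure |s| ≥ p.
(The proof also fixes one particular y; a valid argument must handle every decomposition with |xy| ≤ p and |y| ≥ 1 — for s = a^p b^p this forces y = a^k, and then xy²z = a^(p+k) b^p ∉ L.)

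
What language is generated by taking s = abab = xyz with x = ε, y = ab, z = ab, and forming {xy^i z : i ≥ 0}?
{xy^i z : i ≥ 0} = {(ab)^(i+1) : i ≥ 0} = {ab, abab, ababab, ...}

With x = ε, y = ab, z = ab: Pumping 'ab' gives strings of alternating a's and b's.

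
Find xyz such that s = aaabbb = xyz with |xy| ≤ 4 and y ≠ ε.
x = 'aa', y = 'ab', z = 'bb'

For s = aaabbb and p = 4, one valid decomposition is:
- x = 'aa' (length 2)
- y = 'ab' (length 2)
- z = 'bb' (length 2)

Verification:
- xyz = 'aa' + 'ab' + 'bb' = aaabbb ✓
- |xy| = 4 ≤ 4 ✓
- |y| = 2 > 0 ✓

All pumping lemma constraints are satisfied.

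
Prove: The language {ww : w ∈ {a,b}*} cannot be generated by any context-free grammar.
Assume for contradiction that L is context-free, and let p ≥ 1 be the pumping length given by the pumping lemma for CFLs.
Choose s = a^p b^p a^p b^p. Then s ∈ L (take w = a^p b^p) and |s| = 4p ≥ p.
By the CFL pumping lemma, s = uvxyz for some u, v, x, y, z with |vxy| ≤ p, |vy| ≥ 1, and uv^i xy^i z ∈ L for every i ≥ 0.

Write s as four blocks A₁ B₁ A₂ B₂ with A₁ = A₂ = a^p and B₁ = B₂ = b^p. Since |vxy| ≤ p, the window vxy lies inside at most two adjacent blocks. Take i = 0 and let t = uxz, so |t| = 4p − |vy| with 1 ≤ |vy| ≤ p. If |t| is odd, t ∉ L immediately, so assume |vy| is even (hence |vy| ≥ 2) and |t|/2 = 2p − |vy|/2, which satisfies p ≤ |t|/2 ≤ 2p − 1.

Case 1 (vxy inside A₁B₁): t = a^(p−j) b^(p−l) a^p b^p with j + l = |vy|. The second half of t has length < 2p, so it is a suffix of the trailing a^p b^p and ends in b; the first half is a^(p−j) b^(p−l) a^((j+l)/2), which ends in a because (j+l)/2 ≥ 1. The halves differ, so t ∉ L.

Case 2 (vxy inside B₁A₂, straddling the middle): t = a^p b^(p−j) a^(p−l) b^p with j + l = |vy|. If t = ww, then w is a prefix of t of length ≥ p, so w begins with a^p; and w is a suffix of t of length ≥ p, so w ends with b^p. That forces |w| ≥ 2p, contradicting |w| = |t|/2 ≤ 2p − 1. So t ∉ L.

Case 3 (vxy inside A₂B₂): t = a^p b^p a^(p−j) b^(p−l) with j + l = |vy|. The first half of t is a prefix of a^p b^p, so it begins with a; the second half is b^((j+l)/2) a^(p−j) b^(p−l), which begins with b. The halves differ, so t ∉ L.

In every case uv⁰xy⁰z = uxz ∉ L.

This contradicts the CFL pumping lemma, which requires uv^i xy^i z ∈ L for all i ≥ 0.
Hence L = {ww : w ∈ {a,b}*} is not context-free. ∎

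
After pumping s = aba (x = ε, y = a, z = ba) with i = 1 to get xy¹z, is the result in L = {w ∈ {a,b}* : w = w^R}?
Yes

xy¹z = ε · a · ba = aba.
aba reversed is aba, the same string, so it is a palindrome and is in L.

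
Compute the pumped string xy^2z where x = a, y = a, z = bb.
aaabb

Given x = 'a', y = 'a', z = 'bb' and i = 2:

xy^2z = x + y·y·...·y (2 times) + z
       = 'a' + 'a'^2 + 'bb'
       = 'a' + 'aa' + 'bb'
       = 'aaabb'

The pumped string is 'aaabb' with length 5.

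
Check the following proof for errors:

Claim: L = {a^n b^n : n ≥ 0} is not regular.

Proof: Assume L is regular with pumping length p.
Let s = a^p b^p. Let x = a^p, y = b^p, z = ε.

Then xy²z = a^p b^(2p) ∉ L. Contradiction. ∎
The proof is INCORRECT.

Error: The decomposition violates |xy| ≤ p.
With x = a^p and y = b^p, we have |xy| = 2p > p.
The pumping lemma requires |xy| ≤ p, so y must be within the first p characters.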